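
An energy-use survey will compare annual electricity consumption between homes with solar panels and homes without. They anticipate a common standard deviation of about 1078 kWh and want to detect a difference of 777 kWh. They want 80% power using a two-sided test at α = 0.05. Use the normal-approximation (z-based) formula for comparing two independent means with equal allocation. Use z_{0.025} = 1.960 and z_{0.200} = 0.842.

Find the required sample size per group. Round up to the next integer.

n = 31 per group

n = (z_{α/2} + z_β)² · (σ₁² + σ₂²) / δ²
  = (1.960 + 0.842)² · (2·1078² = 2324168) / 777²
  = 7.8512 · 2324168 / 603729
  = 30.22
Round up → n = 31 per group.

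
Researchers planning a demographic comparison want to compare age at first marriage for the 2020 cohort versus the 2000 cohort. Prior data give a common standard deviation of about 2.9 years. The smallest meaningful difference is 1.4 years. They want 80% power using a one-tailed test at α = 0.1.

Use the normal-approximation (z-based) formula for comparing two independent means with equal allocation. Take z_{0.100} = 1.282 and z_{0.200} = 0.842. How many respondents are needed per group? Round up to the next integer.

n = 39 per group

n = (z_α + z_β)² · (σ₁² + σ₂²) / δ²
  = (1.282 + 0.842)² · (2·2.9² = 16.82) / 1.4²
  = 4.5114 · 16.82 / 1.96
  = 38.71
Round up → n = 39 per group.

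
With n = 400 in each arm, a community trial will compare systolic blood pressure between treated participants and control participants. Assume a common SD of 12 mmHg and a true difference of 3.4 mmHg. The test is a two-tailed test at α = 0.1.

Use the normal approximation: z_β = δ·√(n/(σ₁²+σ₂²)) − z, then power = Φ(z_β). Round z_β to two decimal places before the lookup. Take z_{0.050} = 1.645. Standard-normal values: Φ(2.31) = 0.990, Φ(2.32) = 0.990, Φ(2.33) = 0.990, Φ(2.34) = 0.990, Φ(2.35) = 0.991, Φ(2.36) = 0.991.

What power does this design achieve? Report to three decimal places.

Power ≈ 0.991

z_β = δ·√(n/(σ₁²+σ₂²)) − z_{α/2}
    = 3.4 · √(400/288) − 1.645
    = 3.4 · 1.17851 − 1.645
    = 4.0069 − 1.645 = 2.3619 → 2.36
Power = Φ(2.36) = 0.991.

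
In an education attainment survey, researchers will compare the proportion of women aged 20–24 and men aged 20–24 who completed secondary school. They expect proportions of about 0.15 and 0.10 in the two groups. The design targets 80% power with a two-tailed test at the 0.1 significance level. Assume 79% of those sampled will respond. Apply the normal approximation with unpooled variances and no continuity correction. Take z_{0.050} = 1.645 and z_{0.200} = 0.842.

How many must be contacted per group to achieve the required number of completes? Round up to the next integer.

n = (z_{α/2} + z_β)² · [p₁(1−p₁) + p₂(1−p₂)] / (p₁ − p₂)²
  = (1.645 + 0.842)² · (0.15·0.85 + 0.10·0.90) / (0.05)²
  = (2.487)² · (0.1275 + 0.0900) / 0.0025
  = 6.1852 · 0.2175 / 0.0025
  = 538.11
Adjust for 79% response: 538.11 / 0.79 = 681.15.
Round up → n = 682 per group.

n = 682 per group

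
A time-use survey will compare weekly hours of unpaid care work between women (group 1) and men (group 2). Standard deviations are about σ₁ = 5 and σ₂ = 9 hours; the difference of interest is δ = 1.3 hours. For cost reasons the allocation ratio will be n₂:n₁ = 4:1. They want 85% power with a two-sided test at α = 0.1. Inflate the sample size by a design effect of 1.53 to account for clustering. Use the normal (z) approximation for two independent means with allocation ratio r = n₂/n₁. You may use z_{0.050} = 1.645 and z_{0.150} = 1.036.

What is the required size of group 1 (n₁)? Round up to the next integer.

n₁ = 295

n₁ = (z_{α/2} + z_β)² · (σ₁² + σ₂²/r) / δ²
   = (1.645 + 1.036)² · (5² + 9²/4) / 1.3²
   = 7.1878 · (25 + 20.25) / 1.69
   = 7.1878 · 45.25 / 1.69
   = 192.45
Design effect: 1.53 × 192.45 = 294.45.
Round up → n₁ = 295; n₂ = r·n₁ = 4 × 295 = 1180.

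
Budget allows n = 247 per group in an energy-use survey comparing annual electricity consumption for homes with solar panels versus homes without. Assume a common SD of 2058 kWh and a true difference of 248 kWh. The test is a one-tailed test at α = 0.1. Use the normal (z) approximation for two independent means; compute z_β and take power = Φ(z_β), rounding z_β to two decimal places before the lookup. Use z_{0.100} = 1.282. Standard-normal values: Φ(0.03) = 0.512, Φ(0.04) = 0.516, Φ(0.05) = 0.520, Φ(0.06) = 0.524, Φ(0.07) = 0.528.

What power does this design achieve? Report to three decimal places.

Power ≈ 0.524

z_β = δ·√(n/(σ₁²+σ₂²)) − z_α
    = 248 · √(247/8470728) − 1.282
    = 248 · 0.00540 − 1.282
    = 1.3392 − 1.282 = 0.0572 → 0.06
Power = Φ(0.06) = 0.524.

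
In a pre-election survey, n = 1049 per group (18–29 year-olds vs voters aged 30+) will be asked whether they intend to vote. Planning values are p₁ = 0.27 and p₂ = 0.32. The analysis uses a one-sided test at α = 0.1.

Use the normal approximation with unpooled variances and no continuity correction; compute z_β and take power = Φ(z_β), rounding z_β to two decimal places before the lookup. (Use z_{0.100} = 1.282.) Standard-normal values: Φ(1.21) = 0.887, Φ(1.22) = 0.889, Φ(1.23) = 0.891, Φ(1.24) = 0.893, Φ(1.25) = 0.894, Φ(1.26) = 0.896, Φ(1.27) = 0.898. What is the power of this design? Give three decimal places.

z_β = |p₁−p₂|·√(n/[p₁q₁+p₂q₂]) − z_α
    = 0.05 · √(1049/0.4147) − 1.282
    = 0.05 · 50.2945 − 1.282
    = 2.5147 − 1.282 = 1.2327 → 1.23
Power = Φ(1.23) = 0.891.

Power ≈ 0.891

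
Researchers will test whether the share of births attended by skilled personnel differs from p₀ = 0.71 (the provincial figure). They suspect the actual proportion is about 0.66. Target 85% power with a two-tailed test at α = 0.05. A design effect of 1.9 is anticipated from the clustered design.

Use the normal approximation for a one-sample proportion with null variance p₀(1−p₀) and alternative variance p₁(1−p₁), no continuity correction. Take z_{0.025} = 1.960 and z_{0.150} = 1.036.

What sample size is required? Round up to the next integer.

n = [z_{α/2}·√(p₀q₀) + z_β·√(p₁q₁)]² / (p₁ − p₀)²
  = [1.960·√(0.71·0.29) + 1.036·√(0.66·0.34)]² / (-0.05)²
  = [1.960·0.4538 + 1.036·0.4737]² / 0.0025
  = [1.3801]² / 0.0025
  = 761.91
Design effect: 1.9 × 761.91 = 1447.63.
Round up → n = 1448.

n = 1448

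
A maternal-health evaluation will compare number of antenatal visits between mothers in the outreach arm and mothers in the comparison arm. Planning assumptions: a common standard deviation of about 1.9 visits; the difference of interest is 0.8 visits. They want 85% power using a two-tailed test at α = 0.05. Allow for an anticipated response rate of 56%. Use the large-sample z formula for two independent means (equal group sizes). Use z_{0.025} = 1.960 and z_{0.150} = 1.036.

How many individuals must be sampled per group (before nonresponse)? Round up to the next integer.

n = (z_{α/2} + z_β)² · (σ₁² + σ₂²) / δ²
  = (1.960 + 1.036)² · (2·1.9² = 7.22) / 0.8²
  = 8.9760 · 7.22 / 0.64
  = 101.26
Adjust for 56% response: 101.26 / 0.56 = 180.82.
Round up → n = 181 per group.

n = 181 per group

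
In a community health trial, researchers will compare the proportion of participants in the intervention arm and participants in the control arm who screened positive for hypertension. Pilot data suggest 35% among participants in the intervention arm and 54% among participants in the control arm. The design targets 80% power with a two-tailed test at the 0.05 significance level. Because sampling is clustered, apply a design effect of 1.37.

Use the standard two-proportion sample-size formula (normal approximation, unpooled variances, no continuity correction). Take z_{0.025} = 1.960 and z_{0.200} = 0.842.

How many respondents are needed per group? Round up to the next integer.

n = 142 per group

n = (z_{α/2} + z_β)² · [p₁(1−p₁) + p₂(1−p₂)] / (p₁ − p₂)²
  = (1.960 + 0.842)² · (0.35·0.65 + 0.54·0.46) / (-0.19)²
  = (2.802)² · (0.2275 + 0.2484) / 0.0361
  = 7.8512 · 0.4759 / 0.0361
  = 103.50
Design effect: 1.37 × 103.50 = 141.80.
Round up → n = 142 per group.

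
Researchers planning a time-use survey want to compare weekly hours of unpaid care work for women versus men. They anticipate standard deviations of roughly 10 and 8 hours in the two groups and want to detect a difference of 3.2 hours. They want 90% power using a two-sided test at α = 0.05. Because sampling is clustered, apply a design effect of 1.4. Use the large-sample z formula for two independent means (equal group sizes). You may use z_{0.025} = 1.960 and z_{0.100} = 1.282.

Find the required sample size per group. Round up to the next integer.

n = (z_{α/2} + z_β)² · (σ₁² + σ₂²) / δ²
  = (1.960 + 1.282)² · (10² + 8² = 164) / 3.2²
  = 10.5106 · 164 / 10.24
  = 168.33
Design effect: 1.4 × 168.33 = 235.67.
Round up → n = 236 per group.

n = 236 per group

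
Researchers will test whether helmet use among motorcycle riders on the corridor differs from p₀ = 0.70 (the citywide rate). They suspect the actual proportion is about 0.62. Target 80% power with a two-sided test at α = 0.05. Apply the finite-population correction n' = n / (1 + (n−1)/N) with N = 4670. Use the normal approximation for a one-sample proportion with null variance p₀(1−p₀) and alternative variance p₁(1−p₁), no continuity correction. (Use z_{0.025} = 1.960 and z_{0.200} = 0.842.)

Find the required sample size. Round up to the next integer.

n = [z_{α/2}·√(p₀q₀) + z_β·√(p₁q₁)]² / (p₁ − p₀)²
  = [1.960·√(0.70·0.30) + 0.842·√(0.62·0.38)]² / (-0.08)²
  = [1.960·0.4583 + 0.842·0.4854]² / 0.0064
  = [1.3069]² / 0.0064
  = 266.86
Finite-population correction (N = 4670): 266.86 / (1 + (266.86 − 1)/4670) = 252.49.
Round up → n = 253.

n = 253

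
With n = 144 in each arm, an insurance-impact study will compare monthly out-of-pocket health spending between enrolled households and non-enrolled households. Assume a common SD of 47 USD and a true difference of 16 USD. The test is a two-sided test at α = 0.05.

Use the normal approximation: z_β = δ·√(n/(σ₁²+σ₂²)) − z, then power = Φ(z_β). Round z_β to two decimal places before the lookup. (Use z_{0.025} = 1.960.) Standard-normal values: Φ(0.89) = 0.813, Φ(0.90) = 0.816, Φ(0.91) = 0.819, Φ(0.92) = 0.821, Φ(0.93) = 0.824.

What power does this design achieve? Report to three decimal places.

z_β = δ·√(n/(σ₁²+σ₂²)) − z_{α/2}
    = 16 · √(144/4418) − 1.960
    = 16 · 0.18054 − 1.960
    = 2.8886 − 1.960 = 0.9286 → 0.93
Power = Φ(0.93) = 0.824.

Power ≈ 0.824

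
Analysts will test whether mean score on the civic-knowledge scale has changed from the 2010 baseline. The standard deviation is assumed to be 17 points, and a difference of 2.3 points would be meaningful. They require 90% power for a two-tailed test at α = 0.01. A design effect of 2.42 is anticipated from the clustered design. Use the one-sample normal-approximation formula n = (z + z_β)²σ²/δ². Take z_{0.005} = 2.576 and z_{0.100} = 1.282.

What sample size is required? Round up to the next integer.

n = (z_{α/2} + z_β)² · σ² / δ²
  = (2.576 + 1.282)² · 17² / 2.3²
  = 14.8842 · 289 / 5.29
  = 813.14
Design effect: 2.42 × 813.14 = 1967.80.
Round up → n = 1968.

n = 1968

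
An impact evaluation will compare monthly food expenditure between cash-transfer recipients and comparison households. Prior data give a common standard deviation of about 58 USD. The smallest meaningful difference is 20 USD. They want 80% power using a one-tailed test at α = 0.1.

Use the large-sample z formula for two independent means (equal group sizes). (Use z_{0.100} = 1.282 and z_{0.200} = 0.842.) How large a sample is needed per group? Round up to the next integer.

n = (z_α + z_β)² · (σ₁² + σ₂²) / δ²
  = (1.282 + 0.842)² · (2·58² = 6728) / 20²
  = 4.5114 · 6728 / 400
  = 75.88
Round up → n = 76 per group.

n = 76 per group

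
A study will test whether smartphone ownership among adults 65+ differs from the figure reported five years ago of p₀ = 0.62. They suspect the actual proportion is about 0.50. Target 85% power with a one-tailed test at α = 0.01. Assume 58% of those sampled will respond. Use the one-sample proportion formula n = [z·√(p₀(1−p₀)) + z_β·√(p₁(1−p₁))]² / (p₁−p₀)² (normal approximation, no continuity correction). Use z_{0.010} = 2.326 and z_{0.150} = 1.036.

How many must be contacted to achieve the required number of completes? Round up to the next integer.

n = 325

n = [z_α·√(p₀q₀) + z_β·√(p₁q₁)]² / (p₁ − p₀)²
  = [2.326·√(0.62·0.38) + 1.036·√(0.50·0.50)]² / (-0.12)²
  = [2.326·0.4854 + 1.036·0.5000]² / 0.0144
  = [1.6470]² / 0.0144
  = 188.38
Adjust for 58% response: 188.38 / 0.58 = 324.79.
Round up → n = 325.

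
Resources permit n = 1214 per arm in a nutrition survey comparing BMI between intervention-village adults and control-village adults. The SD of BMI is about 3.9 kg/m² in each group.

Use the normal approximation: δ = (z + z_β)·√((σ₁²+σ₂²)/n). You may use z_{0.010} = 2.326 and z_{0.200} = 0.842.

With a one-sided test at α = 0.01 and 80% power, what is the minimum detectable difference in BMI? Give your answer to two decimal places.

δ = (z_α + z_β) · √((σ₁²+σ₂²)/n)
  = (2.326 + 0.842) · √(30.42/1214)
  = 3.168 · √0.02506
  = 3.168 · 0.1583
  = 0.5015

Minimum detectable difference ≈ 0.50 kg/m²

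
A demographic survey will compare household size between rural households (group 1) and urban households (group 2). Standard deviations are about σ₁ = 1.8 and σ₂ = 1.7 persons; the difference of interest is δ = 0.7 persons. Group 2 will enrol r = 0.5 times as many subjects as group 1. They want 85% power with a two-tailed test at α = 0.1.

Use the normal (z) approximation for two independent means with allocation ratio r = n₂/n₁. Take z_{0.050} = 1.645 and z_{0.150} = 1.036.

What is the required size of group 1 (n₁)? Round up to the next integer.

n₁ = 133

n₁ = (z_{α/2} + z_β)² · (σ₁² + σ₂²/r) / δ²
   = (1.645 + 1.036)² · (1.8² + 1.7²/0.5) / 0.7²
   = 7.1878 · (3.24 + 5.78) / 0.49
   = 7.1878 · 9.02 / 0.49
   = 132.31
Round up → n₁ = 133; n₂ = r·n₁ = 0.5 × 133 = 67.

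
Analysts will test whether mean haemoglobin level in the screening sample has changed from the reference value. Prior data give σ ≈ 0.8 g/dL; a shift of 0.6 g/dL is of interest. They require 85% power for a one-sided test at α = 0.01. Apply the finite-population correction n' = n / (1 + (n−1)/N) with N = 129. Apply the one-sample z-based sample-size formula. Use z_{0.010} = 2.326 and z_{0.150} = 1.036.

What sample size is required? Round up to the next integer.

n = 18

n = (z_α + z_β)² · σ² / δ²
  = (2.326 + 1.036)² · 0.8² / 0.6²
  = 11.3030 · 0.64 / 0.36
  = 20.09
Finite-population correction (N = 129): 20.09 / (1 + (20.09 − 1)/129) = 17.50.
Round up → n = 18.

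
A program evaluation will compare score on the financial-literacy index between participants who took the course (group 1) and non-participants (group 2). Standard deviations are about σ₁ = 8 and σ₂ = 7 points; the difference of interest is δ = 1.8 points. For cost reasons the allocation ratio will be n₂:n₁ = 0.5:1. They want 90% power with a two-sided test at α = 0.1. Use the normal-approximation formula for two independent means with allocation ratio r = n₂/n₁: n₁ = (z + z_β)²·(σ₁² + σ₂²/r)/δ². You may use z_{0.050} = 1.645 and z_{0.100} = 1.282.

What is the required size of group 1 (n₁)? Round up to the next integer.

n₁ = (z_{α/2} + z_β)² · (σ₁² + σ₂²/r) / δ²
   = (1.645 + 1.282)² · (8² + 7²/0.5) / 1.8²
   = 8.5673 · (64 + 98) / 3.24
   = 8.5673 · 162 / 3.24
   = 428.37
Round up → n₁ = 429; n₂ = r·n₁ = 0.5 × 429 = 215.

n₁ = 429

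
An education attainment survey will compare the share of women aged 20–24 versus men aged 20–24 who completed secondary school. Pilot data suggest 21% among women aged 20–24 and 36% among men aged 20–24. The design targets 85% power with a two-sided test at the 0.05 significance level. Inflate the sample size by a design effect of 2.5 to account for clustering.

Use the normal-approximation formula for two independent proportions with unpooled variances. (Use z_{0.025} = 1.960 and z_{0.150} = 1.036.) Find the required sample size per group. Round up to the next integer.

n = 396 per group

n = (z_{α/2} + z_β)² · [p₁(1−p₁) + p₂(1−p₂)] / (p₁ − p₂)²
  = (1.960 + 1.036)² · (0.21·0.79 + 0.36·0.64) / (-0.15)²
  = (2.996)² · (0.1659 + 0.2304) / 0.0225
  = 8.9760 · 0.3963 / 0.0225
  = 158.10
Design effect: 2.5 × 158.10 = 395.24.
Round up → n = 396 per group.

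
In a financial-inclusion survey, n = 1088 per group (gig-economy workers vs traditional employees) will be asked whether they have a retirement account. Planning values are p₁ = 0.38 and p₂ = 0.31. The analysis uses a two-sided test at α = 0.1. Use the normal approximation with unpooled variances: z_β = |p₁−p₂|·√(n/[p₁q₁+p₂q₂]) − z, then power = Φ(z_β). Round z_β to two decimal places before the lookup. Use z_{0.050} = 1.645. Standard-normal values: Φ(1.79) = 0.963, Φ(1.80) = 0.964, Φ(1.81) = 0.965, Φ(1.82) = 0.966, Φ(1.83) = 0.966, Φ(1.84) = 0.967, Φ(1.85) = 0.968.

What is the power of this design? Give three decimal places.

z_β = |p₁−p₂|·√(n/[p₁q₁+p₂q₂]) − z_{α/2}
    = 0.07 · √(1088/0.4495) − 1.645
    = 0.07 · 49.1982 − 1.645
    = 3.4439 − 1.645 = 1.7989 → 1.80
Power = Φ(1.80) = 0.964.

Power ≈ 0.964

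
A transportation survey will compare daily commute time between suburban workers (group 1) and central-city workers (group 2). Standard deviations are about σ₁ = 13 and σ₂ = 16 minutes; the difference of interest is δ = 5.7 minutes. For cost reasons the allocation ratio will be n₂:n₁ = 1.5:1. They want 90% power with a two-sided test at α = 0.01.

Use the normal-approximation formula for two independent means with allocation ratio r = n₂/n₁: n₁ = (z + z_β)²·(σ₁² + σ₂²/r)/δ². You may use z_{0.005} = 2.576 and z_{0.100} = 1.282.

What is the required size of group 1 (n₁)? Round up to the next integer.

n₁ = (z_{α/2} + z_β)² · (σ₁² + σ₂²/r) / δ²
   = (2.576 + 1.282)² · (13² + 16²/1.5) / 5.7²
   = 14.8842 · (169 + 170.6667) / 32.49
   = 14.8842 · 339.6667 / 32.49
   = 155.61
Round up → n₁ = 156; n₂ = r·n₁ = 1.5 × 156 = 234.

n₁ = 156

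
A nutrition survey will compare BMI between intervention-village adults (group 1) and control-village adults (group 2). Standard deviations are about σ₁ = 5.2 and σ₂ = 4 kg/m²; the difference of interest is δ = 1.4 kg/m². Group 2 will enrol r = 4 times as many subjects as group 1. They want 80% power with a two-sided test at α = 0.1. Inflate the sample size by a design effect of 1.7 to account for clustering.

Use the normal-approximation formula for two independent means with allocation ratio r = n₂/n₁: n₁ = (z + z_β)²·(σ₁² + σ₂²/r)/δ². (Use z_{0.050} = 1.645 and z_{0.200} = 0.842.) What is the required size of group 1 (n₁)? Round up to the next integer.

n₁ = 167

n₁ = (z_{α/2} + z_β)² · (σ₁² + σ₂²/r) / δ²
   = (1.645 + 0.842)² · (5.2² + 4²/4) / 1.4²
   = 6.1852 · (27.04 + 4) / 1.96
   = 6.1852 · 31.04 / 1.96
   = 97.95
Design effect: 1.7 × 97.95 = 166.52.
Round up → n₁ = 167; n₂ = r·n₁ = 4 × 167 = 668.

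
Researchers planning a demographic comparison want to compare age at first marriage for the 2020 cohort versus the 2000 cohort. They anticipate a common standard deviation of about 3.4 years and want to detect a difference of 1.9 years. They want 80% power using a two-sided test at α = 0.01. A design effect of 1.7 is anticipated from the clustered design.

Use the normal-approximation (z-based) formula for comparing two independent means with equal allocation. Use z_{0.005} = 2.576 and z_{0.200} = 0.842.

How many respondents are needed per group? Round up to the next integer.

n = (z_{α/2} + z_β)² · (σ₁² + σ₂²) / δ²
  = (2.576 + 0.842)² · (2·3.4² = 23.12) / 1.9²
  = 11.6827 · 23.12 / 3.61
  = 74.82
Design effect: 1.7 × 74.82 = 127.20.
Round up → n = 128 per group.

n = 128 per group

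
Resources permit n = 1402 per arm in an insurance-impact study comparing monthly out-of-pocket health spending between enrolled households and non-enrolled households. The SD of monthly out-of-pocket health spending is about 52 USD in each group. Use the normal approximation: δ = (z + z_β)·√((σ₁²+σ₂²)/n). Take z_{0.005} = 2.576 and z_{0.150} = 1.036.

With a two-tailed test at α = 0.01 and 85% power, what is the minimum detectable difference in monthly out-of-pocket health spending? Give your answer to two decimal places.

Minimum detectable difference ≈ 7.09 USD

δ = (z_{α/2} + z_β) · √((σ₁²+σ₂²)/n)
  = (2.576 + 1.036) · √(5408/1402)
  = 3.612 · √3.8573
  = 3.612 · 1.9640
  = 7.0940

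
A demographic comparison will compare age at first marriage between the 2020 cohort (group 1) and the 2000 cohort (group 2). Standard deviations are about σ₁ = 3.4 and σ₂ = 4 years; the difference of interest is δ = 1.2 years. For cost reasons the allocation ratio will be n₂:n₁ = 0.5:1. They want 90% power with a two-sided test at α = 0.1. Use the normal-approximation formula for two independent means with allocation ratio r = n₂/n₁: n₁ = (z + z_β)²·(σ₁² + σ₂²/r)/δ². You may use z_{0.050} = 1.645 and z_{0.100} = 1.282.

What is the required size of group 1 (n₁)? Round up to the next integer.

n₁ = 260

n₁ = (z_{α/2} + z_β)² · (σ₁² + σ₂²/r) / δ²
   = (1.645 + 1.282)² · (3.4² + 4²/0.5) / 1.2²
   = 8.5673 · (11.56 + 32) / 1.44
   = 8.5673 · 43.56 / 1.44
   = 259.16
Round up → n₁ = 260; n₂ = r·n₁ = 0.5 × 260 = 130.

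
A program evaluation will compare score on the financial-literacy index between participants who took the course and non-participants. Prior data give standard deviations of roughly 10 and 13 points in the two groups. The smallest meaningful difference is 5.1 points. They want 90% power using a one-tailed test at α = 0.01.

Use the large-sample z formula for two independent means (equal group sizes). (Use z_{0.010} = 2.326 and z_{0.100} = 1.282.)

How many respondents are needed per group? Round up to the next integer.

n = 135 per group

n = (z_α + z_β)² · (σ₁² + σ₂²) / δ²
  = (2.326 + 1.282)² · (10² + 13² = 269) / 5.1²
  = 13.0177 · 269 / 26.01
  = 134.63
Round up → n = 135 per group.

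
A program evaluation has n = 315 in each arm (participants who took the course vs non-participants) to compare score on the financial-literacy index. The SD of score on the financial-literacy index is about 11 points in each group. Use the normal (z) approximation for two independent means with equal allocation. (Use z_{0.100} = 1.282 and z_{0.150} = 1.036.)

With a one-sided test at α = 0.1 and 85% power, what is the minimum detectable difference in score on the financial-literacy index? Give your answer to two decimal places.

Minimum detectable difference ≈ 2.03 points

δ = (z_α + z_β) · √((σ₁²+σ₂²)/n)
  = (1.282 + 1.036) · √(242/315)
  = 2.318 · √0.76825
  = 2.318 · 0.8765
  = 2.0317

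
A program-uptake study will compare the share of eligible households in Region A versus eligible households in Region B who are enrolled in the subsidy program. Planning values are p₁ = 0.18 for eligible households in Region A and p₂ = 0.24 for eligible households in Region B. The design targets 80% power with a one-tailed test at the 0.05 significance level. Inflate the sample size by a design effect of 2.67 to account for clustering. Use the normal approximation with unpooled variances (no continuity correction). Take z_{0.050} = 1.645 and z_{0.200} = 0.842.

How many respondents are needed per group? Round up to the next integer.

n = (z_α + z_β)² · [p₁(1−p₁) + p₂(1−p₂)] / (p₁ − p₂)²
  = (1.645 + 0.842)² · (0.18·0.82 + 0.24·0.76) / (-0.06)²
  = (2.487)² · (0.1476 + 0.1824) / 0.0036
  = 6.1852 · 0.3300 / 0.0036
  = 566.97
Design effect: 2.67 × 566.97 = 1513.82.
Round up → n = 1514 per group.

n = 1514 per group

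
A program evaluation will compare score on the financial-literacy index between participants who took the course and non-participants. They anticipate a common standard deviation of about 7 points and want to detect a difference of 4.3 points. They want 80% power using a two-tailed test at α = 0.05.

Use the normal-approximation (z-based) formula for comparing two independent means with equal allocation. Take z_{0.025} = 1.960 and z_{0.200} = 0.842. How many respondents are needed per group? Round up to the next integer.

n = (z_{α/2} + z_β)² · (σ₁² + σ₂²) / δ²
  = (1.960 + 0.842)² · (2·7² = 98) / 4.3²
  = 7.8512 · 98 / 18.49
  = 41.61
Round up → n = 42 per group.

n = 42 per group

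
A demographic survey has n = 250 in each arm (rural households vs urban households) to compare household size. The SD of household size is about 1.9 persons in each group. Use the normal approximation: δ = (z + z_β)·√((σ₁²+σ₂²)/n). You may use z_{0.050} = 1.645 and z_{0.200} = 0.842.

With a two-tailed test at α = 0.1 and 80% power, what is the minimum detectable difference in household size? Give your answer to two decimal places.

δ = (z_{α/2} + z_β) · √((σ₁²+σ₂²)/n)
  = (1.645 + 0.842) · √(7.22/250)
  = 2.487 · √0.02888
  = 2.487 · 0.1699
  = 0.4226

Minimum detectable difference ≈ 0.42 persons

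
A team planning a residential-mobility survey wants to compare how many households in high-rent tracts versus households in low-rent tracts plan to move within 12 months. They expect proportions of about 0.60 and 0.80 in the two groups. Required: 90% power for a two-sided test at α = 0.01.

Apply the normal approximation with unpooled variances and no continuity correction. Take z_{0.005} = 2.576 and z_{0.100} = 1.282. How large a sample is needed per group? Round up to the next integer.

n = (z_{α/2} + z_β)² · [p₁(1−p₁) + p₂(1−p₂)] / (p₁ − p₂)²
  = (2.576 + 1.282)² · (0.60·0.40 + 0.80·0.20) / (-0.20)²
  = (3.858)² · (0.2400 + 0.1600) / 0.0400
  = 14.8842 · 0.4000 / 0.0400
  = 148.84
Round up → n = 149 per group.

n = 149 per group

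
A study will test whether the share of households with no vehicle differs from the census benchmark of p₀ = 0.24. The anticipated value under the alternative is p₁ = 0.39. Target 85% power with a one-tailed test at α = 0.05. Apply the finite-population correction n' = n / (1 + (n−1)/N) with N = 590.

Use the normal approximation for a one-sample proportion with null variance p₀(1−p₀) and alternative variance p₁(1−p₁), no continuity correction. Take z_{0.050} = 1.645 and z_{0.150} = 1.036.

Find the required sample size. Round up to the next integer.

n = 59

n = [z_α·√(p₀q₀) + z_β·√(p₁q₁)]² / (p₁ − p₀)²
  = [1.645·√(0.24·0.76) + 1.036·√(0.39·0.61)]² / (0.15)²
  = [1.645·0.4271 + 1.036·0.4877]² / 0.0225
  = [1.2079]² / 0.0225
  = 64.84
Finite-population correction (N = 590): 64.84 / (1 + (64.84 − 1)/590) = 58.51.
Round up → n = 59.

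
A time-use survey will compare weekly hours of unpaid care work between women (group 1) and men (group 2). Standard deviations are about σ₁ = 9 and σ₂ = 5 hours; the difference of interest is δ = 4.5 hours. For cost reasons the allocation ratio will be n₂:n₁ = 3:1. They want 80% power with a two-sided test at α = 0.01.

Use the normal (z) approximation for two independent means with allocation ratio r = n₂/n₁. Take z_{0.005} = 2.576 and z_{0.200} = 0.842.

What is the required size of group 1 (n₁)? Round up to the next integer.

n₁ = (z_{α/2} + z_β)² · (σ₁² + σ₂²/r) / δ²
   = (2.576 + 0.842)² · (9² + 5²/3) / 4.5²
   = 11.6827 · (81 + 8.3333) / 20.25
   = 11.6827 · 89.3333 / 20.25
   = 51.54
Round up → n₁ = 52; n₂ = r·n₁ = 3 × 52 = 156.

n₁ = 52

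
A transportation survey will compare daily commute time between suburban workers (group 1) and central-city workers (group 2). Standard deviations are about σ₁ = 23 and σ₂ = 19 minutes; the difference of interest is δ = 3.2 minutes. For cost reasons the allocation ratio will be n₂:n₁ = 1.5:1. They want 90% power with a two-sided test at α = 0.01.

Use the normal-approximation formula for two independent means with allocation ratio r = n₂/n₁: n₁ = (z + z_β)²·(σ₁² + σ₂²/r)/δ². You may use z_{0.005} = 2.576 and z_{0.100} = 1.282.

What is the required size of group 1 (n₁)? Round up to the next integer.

n₁ = (z_{α/2} + z_β)² · (σ₁² + σ₂²/r) / δ²
   = (2.576 + 1.282)² · (23² + 19²/1.5) / 3.2²
   = 14.8842 · (529 + 240.6667) / 10.24
   = 14.8842 · 769.6667 / 10.24
   = 1118.73
Round up → n₁ = 1119; n₂ = r·n₁ = 1.5 × 1119 = 1679.

n₁ = 1119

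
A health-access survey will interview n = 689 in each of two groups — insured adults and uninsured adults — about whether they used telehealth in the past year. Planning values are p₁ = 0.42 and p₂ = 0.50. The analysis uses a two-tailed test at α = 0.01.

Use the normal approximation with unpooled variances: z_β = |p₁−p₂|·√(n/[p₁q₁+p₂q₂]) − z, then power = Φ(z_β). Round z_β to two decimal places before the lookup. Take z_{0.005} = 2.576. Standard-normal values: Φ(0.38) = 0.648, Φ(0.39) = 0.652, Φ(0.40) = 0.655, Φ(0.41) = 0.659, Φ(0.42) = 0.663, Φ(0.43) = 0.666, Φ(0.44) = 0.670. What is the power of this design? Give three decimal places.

z_β = |p₁−p₂|·√(n/[p₁q₁+p₂q₂]) − z_{α/2}
    = 0.08 · √(689/0.4936) − 2.576
    = 0.08 · 37.3613 − 2.576
    = 2.9889 − 2.576 = 0.4129 → 0.41
Power = Φ(0.41) = 0.659.

Power ≈ 0.659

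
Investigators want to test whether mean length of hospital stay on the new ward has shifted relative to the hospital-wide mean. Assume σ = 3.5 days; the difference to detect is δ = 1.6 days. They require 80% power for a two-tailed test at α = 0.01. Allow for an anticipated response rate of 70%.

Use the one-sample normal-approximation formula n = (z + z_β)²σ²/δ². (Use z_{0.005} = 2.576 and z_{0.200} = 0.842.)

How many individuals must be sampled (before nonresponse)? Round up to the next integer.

n = (z_{α/2} + z_β)² · σ² / δ²
  = (2.576 + 0.842)² · 3.5² / 1.6²
  = 11.6827 · 12.25 / 2.56
  = 55.90
Adjust for 70% response: 55.90 / 0.70 = 79.86.
Round up → n = 80.

n = 80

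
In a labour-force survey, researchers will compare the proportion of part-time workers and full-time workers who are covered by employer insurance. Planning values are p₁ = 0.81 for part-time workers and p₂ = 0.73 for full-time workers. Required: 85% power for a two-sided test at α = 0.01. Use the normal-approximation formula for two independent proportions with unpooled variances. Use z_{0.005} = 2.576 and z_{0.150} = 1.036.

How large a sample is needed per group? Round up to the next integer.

n = 716 per group

n = (z_{α/2} + z_β)² · [p₁(1−p₁) + p₂(1−p₂)] / (p₁ − p₂)²
  = (2.576 + 1.036)² · (0.81·0.19 + 0.73·0.27) / (0.08)²
  = (3.612)² · (0.1539 + 0.1971) / 0.0064
  = 13.0465 · 0.3510 / 0.0064
  = 715.52
Round up → n = 716 per group.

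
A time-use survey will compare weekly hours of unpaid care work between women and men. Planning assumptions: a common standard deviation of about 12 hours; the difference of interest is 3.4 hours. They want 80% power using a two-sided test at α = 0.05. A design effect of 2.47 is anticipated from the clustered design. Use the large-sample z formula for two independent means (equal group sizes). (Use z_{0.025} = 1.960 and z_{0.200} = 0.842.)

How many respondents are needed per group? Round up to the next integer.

n = (z_{α/2} + z_β)² · (σ₁² + σ₂²) / δ²
  = (1.960 + 0.842)² · (2·12² = 288) / 3.4²
  = 7.8512 · 288 / 11.56
  = 195.60
Design effect: 2.47 × 195.60 = 483.13.
Round up → n = 484 per group.

n = 484 per group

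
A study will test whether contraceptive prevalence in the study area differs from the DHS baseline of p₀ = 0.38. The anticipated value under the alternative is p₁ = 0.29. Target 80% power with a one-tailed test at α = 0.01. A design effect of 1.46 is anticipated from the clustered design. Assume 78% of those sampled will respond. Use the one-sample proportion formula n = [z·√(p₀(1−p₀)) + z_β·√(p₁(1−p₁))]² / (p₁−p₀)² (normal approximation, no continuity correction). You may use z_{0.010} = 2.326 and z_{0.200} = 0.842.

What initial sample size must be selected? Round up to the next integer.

n = 528

n = [z_α·√(p₀q₀) + z_β·√(p₁q₁)]² / (p₁ − p₀)²
  = [2.326·√(0.38·0.62) + 0.842·√(0.29·0.71)]² / (-0.09)²
  = [2.326·0.4854 + 0.842·0.4538]² / 0.0081
  = [1.5111]² / 0.0081
  = 281.90
Design effect: 1.46 × 281.90 = 411.57.
Adjust for 78% response: 411.57 / 0.78 = 527.65.
Round up → n = 528.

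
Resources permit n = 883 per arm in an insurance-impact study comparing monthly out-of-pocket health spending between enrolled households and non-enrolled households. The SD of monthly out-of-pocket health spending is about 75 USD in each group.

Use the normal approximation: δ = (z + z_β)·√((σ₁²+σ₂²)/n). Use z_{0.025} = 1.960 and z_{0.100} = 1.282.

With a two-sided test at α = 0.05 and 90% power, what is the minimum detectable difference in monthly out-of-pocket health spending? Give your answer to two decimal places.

Minimum detectable difference ≈ 11.57 USD

δ = (z_{α/2} + z_β) · √((σ₁²+σ₂²)/n)
  = (1.960 + 1.282) · √(11250/883)
  = 3.242 · √12.7407
  = 3.242 · 3.5694
  = 11.5720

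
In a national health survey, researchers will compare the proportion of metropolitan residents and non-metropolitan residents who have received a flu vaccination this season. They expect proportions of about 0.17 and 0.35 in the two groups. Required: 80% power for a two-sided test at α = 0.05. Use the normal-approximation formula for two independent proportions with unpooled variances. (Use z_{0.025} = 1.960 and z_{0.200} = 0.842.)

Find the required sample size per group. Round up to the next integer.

n = 90 per group

n = (z_{α/2} + z_β)² · [p₁(1−p₁) + p₂(1−p₂)] / (p₁ − p₂)²
  = (1.960 + 0.842)² · (0.17·0.83 + 0.35·0.65) / (-0.18)²
  = (2.802)² · (0.1411 + 0.2275) / 0.0324
  = 7.8512 · 0.3686 / 0.0324
  = 89.32
Round up → n = 90 per group.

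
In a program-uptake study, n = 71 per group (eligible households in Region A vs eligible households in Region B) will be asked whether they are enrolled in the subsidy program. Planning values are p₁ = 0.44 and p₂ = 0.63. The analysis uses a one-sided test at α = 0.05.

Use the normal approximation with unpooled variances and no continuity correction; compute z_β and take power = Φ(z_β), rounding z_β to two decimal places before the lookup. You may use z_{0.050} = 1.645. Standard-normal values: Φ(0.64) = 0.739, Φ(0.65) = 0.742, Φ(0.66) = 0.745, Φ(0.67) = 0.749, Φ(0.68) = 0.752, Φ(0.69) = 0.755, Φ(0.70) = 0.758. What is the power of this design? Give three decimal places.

z_β = |p₁−p₂|·√(n/[p₁q₁+p₂q₂]) − z_α
    = 0.19 · √(71/0.4795) − 1.645
    = 0.19 · 12.1684 − 1.645
    = 2.3120 − 1.645 = 0.6670 → 0.67
Power = Φ(0.67) = 0.749.

Power ≈ 0.749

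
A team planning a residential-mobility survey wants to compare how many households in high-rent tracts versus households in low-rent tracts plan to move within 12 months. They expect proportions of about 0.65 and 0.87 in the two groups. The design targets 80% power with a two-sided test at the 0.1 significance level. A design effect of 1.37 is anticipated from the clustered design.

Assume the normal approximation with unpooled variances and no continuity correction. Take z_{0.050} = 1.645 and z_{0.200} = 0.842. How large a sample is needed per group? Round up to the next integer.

n = (z_{α/2} + z_β)² · [p₁(1−p₁) + p₂(1−p₂)] / (p₁ − p₂)²
  = (1.645 + 0.842)² · (0.65·0.35 + 0.87·0.13) / (-0.22)²
  = (2.487)² · (0.2275 + 0.1131) / 0.0484
  = 6.1852 · 0.3406 / 0.0484
  = 43.53
Design effect: 1.37 × 43.53 = 59.63.
Round up → n = 60 per group.

n = 60 per group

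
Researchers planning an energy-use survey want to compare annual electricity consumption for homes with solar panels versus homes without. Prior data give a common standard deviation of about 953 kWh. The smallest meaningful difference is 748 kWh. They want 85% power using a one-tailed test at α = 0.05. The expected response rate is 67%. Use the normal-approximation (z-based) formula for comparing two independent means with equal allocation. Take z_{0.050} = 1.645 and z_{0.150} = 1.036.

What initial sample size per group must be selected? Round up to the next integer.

n = 35 per group

n = (z_α + z_β)² · (σ₁² + σ₂²) / δ²
  = (1.645 + 1.036)² · (2·953² = 1816418) / 748²
  = 7.1878 · 1816418 / 559504
  = 23.33
Adjust for 67% response: 23.33 / 0.67 = 34.83.
Round up → n = 35 per group.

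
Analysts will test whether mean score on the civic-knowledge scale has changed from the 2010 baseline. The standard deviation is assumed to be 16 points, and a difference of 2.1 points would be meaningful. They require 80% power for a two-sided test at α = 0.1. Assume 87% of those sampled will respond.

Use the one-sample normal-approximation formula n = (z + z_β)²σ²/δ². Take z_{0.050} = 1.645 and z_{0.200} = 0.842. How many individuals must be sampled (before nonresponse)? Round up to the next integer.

n = (z_{α/2} + z_β)² · σ² / δ²
  = (1.645 + 0.842)² · 16² / 2.1²
  = 6.1852 · 256 / 4.41
  = 359.05
Adjust for 87% response: 359.05 / 0.87 = 412.70.
Round up → n = 413.

n = 413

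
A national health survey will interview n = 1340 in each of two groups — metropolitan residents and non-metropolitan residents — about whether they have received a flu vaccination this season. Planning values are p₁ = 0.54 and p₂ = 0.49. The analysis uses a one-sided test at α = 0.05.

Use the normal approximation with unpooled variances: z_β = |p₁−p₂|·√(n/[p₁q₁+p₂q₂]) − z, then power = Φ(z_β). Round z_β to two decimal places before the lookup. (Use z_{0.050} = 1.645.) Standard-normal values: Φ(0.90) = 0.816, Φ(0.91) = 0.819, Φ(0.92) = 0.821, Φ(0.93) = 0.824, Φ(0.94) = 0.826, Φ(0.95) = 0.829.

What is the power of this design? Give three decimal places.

z_β = |p₁−p₂|·√(n/[p₁q₁+p₂q₂]) − z_α
    = 0.05 · √(1340/0.4983) − 1.645
    = 0.05 · 51.8569 − 1.645
    = 2.5928 − 1.645 = 0.9478 → 0.95
Power = Φ(0.95) = 0.829.

Power ≈ 0.829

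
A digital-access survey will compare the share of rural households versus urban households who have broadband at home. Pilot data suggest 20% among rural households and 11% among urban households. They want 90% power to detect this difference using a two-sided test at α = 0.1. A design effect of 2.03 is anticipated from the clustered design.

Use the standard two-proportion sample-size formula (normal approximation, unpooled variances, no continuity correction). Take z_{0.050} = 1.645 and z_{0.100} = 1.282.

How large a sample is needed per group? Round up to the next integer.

n = (z_{α/2} + z_β)² · [p₁(1−p₁) + p₂(1−p₂)] / (p₁ − p₂)²
  = (1.645 + 1.282)² · (0.20·0.80 + 0.11·0.89) / (0.09)²
  = (2.927)² · (0.1600 + 0.0979) / 0.0081
  = 8.5673 · 0.2579 / 0.0081
  = 272.78
Design effect: 2.03 × 272.78 = 553.74.
Round up → n = 554 per group.

n = 554 per group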